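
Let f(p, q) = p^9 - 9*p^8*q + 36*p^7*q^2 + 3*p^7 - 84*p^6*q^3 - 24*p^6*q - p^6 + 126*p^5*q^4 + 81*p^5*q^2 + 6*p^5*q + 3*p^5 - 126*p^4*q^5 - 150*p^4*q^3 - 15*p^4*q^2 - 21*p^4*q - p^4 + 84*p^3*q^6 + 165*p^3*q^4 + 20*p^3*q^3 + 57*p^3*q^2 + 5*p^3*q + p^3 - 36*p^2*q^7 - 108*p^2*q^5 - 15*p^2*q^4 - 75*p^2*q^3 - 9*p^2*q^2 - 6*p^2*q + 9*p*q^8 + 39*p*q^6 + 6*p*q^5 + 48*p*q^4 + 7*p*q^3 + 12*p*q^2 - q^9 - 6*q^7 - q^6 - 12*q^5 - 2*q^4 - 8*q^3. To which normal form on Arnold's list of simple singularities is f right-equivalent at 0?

The Hessian of f at 0 has rank 0. Corank 2; j^3 = (p - 2*q)^3 is a perfect cube, so E-series; the 4-jet and mu = 7 give E_7.

E_{7}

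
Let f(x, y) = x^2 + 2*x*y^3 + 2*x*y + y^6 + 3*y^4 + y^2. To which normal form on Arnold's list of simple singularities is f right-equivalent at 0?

A_{3}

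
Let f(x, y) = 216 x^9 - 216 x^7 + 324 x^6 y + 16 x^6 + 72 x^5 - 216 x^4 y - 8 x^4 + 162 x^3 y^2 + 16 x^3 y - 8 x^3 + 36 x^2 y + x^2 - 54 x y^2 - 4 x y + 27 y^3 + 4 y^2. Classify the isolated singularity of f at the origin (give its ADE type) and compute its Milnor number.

Type A_{2}, Milnor number mu = 2.

The Hessian of f at 0 has rank 1. Corank 1: A-series; mu = 2 gives A_2.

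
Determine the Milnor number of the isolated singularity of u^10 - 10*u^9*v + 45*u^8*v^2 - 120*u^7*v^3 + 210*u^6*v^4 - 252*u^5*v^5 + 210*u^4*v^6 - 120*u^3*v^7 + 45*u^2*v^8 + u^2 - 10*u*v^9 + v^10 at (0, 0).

The Hessian of f at 0 is [[2, 0], [0, 0]] with rank 1, so corank 1. A Groebner basis of the Jacobian ideal J(f) in C{u,v} is {v^9, u}; counting standard monomials gives mu = 9. Corank 1: A-series; mu = 9 gives A_9.

9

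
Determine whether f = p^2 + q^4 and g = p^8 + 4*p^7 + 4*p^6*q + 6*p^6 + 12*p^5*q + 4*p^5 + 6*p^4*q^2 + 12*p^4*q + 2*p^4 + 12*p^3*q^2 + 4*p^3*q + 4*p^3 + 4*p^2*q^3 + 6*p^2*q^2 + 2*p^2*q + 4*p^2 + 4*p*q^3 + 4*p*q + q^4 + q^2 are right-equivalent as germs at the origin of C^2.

The Hessian of f at 0 is [[2, 0], [0, 0]] with rank 1, so corank 1. A Groebner basis of the Jacobian ideal J(f) in C{p,q} is {q^3, p}; counting standard monomials gives mu = 3. Corank 1: A-series; mu = 3 gives A_3. The Hessian of g at 0 is [[8, 4], [4, 2]] with rank 1, so corank 1. A Groebner basis of the Jacobian ideal J(g) in C{p,q} is {p^2 + 2*p + q, p*q - 4*p - 2*q, 8*p + q^2 + 4*q}; counting standard monomials gives mu = 3. Corank 1: A-series; mu = 3 gives A_3. Both have type A_3, hence right-equivalent.

Yes.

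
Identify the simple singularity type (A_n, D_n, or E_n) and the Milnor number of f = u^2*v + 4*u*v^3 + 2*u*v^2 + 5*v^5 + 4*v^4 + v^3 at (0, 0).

Type D_6, Milnor number mu = 6.

The Hessian of f at 0 is [[0, 0], [0, 0]] with rank 0, so corank 2. A Groebner basis of the Jacobian ideal J(f) in C{u,v} is {u^3 - 6*u^2 - 25*u*v/2 - 13*v^2/2, u^2*v + 4*u^2 + 17*u*v/2 + 9*v^2/2, -2*u^2 + u*v^2 - 9*u*v/2 - 5*v^2/2, u*v/2 + v^3 + v^2/2}; counting standard monomials gives mu = 6. Corank 2; j^3 = v*(u + v)^2 has shape L^2 M (L != M), so D-series; mu = 6 gives D_6.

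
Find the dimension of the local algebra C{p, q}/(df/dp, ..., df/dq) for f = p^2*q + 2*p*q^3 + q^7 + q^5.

8

The Hessian of f at 0 has rank 0. Corank 2; j^3 = p^2*q has shape L^2 M (L != M), so D-series; mu = 8 gives D_8.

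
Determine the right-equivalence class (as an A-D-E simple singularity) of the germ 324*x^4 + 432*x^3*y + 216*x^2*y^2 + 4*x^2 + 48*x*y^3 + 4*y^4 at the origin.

A_3

The Hessian of f at 0 is [[8, 0], [0, 0]] with rank 1, so corank 1. A Groebner basis of the Jacobian ideal J(f) in C{x,y} is {y^3, x}; counting standard monomials gives mu = 3. Corank 1: A-series; mu = 3 gives A_3.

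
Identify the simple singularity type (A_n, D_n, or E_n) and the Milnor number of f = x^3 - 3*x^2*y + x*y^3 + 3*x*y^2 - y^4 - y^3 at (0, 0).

Type E_{7}, Milnor number mu = 7.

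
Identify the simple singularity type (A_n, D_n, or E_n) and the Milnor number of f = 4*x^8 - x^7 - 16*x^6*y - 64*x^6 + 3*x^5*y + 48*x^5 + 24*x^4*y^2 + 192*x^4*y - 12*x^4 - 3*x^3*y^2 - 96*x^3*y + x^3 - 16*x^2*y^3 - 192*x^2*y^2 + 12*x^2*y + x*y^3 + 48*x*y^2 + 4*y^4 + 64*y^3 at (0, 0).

The Hessian of f at 0 has rank 0. Corank 2; j^3 = (x + 4*y)^3 is a perfect cube, so E-series; the 4-jet and mu = 7 give E_7.

Type E_7, Milnor number mu = 7.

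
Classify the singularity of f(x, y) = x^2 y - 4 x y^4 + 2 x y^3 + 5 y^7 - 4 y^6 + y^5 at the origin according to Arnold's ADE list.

The Hessian of f at 0 is [[0, 0], [0, 0]] with rank 0, so corank 2. A Groebner basis of the Jacobian ideal J(f) in C{x,y} is {2*x^2/3 + x*y^3 + 11*x*y^2/6 + 7*x*y/12 + 7*y^3/12, -x*y/2 + y^4 - y^3/2, x^3 - x^2/3 - 2*x*y^2/3 - x*y/6 - y^3/6, x^2*y - 4*x^2/3 - 19*x*y^2/6 - 11*x*y/12 - 11*y^3/12}; counting standard monomials gives mu = 8. Corank 2; j^3 = x^2*y has shape L^2 M (L != M), so D-series; mu = 8 gives D_8.

D_8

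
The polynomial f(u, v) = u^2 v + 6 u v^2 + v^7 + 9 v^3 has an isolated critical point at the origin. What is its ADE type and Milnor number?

The Hessian of f at 0 has rank 0. Corank 2; j^3 = v*(u + 3*v)^2 has shape L^2 M (L != M), so D-series; mu = 8 gives D_8.

Type D8, Milnor number mu = 8.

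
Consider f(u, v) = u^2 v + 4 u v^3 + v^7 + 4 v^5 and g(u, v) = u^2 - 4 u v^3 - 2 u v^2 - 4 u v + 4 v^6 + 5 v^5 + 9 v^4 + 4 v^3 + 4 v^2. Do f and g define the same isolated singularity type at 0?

The Hessian of f at 0 has rank 0. Corank 2; j^3 = u^2*v has shape L^2 M (L != M), so D-series; mu = 8 gives D_8. The Hessian of g at 0 has rank 1. Corank 1: A-series; mu = 4 gives A_4. f is D_8 but g is A_4, hence not right-equivalent.

No.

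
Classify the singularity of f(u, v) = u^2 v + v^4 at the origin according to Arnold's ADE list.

The Hessian of f at 0 has rank 0. Corank 2; j^3 = u^2*v has shape L^2 M (L != M), so D-series; mu = 5 gives D_5.

D_5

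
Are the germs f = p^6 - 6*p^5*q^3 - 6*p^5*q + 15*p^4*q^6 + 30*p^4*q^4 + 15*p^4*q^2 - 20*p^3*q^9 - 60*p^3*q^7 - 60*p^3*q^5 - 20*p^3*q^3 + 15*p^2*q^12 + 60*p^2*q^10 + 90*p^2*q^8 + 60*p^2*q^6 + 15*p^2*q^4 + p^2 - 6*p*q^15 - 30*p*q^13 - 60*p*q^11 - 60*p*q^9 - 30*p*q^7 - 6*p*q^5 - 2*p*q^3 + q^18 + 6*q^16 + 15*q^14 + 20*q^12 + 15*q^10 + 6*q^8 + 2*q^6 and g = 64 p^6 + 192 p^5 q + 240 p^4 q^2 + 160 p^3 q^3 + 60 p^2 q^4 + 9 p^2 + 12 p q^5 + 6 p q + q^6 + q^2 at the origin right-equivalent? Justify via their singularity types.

Yes.

The Hessian of f at 0 has rank 1. Corank 1: A-series; mu = 5 gives A_5. The Hessian of g at 0 has rank 1. Corank 1: A-series; mu = 5 gives A_5. Both have type A_5, hence right-equivalent.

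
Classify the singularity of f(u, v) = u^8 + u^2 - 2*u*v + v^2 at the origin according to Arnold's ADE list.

A7

The Hessian of f at 0 has rank 1. Corank 1: A-series; mu = 7 gives A_7.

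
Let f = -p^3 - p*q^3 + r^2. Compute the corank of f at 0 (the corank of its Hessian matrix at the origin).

2

Hessian at 0 has rank 1.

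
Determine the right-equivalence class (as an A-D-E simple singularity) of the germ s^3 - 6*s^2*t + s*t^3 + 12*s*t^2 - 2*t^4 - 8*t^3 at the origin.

E_{7}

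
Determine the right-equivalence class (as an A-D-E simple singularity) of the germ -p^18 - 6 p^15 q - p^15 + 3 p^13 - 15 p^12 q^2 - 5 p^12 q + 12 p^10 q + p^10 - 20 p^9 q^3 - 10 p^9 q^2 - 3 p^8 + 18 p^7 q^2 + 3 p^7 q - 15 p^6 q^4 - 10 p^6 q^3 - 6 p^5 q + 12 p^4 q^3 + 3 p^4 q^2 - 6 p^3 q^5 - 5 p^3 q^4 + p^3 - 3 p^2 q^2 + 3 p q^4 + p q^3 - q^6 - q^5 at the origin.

E_7

The Hessian of f at 0 has rank 0. Corank 2; j^3 = p^3 is a perfect cube, so E-series; the 4-jet and mu = 7 give E_7.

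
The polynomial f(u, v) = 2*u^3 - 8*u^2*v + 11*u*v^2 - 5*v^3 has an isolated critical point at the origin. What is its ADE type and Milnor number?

Type D_4, Milnor number mu = 4.

The Hessian of f at 0 has rank 0. Corank 2; j^3 = (u - v)*(2*u^2 - 6*u*v + 5*v^2) splits into three distinct lines over C (the quadratic factor has nonzero discriminant), so D_4.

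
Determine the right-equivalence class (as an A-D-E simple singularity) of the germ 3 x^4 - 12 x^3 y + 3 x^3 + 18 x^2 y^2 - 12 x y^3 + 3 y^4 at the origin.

E6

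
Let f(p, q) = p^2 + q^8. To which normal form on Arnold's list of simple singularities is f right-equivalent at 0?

The Hessian of f at 0 has rank 1. Corank 1: A-series; mu = 7 gives A_7.

A_{7}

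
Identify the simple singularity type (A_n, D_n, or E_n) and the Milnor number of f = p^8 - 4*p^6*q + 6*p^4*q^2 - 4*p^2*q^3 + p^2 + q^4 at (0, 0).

Type A_3, Milnor number mu = 3.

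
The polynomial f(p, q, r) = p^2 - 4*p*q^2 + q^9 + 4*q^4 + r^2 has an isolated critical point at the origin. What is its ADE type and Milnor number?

The Hessian of f at 0 has rank 2. Corank 1: A-series; mu = 8 gives A_8.

Type A_8, Milnor number mu = 8.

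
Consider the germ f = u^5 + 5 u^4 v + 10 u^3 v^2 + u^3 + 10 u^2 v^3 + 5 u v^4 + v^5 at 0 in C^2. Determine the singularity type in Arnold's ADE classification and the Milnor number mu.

Type E_{8}, Milnor number mu = 8.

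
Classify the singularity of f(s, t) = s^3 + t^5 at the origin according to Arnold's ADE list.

E_{8}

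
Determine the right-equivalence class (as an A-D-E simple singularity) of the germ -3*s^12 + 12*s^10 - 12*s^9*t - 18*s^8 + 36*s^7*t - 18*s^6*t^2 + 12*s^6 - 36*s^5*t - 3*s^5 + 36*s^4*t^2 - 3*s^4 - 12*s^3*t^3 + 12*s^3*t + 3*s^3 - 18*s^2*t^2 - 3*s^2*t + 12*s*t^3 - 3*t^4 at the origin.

D_5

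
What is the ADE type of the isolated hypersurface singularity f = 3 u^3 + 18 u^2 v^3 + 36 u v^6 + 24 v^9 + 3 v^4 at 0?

E_{6}

The Hessian of f at 0 is [[0, 0], [0, 0]] with rank 0, so corank 2. A Groebner basis of the Jacobian ideal J(f) in C{u,v} is {v^3, u^2}; counting standard monomials gives mu = 6. Corank 2; j^3 = 3*u^3 is a perfect cube, so E-series; the 4-jet and mu = 6 give E_6.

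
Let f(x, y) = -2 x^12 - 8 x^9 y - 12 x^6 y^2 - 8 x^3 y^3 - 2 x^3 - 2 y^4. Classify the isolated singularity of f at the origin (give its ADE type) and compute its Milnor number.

Type E_6, Milnor number mu = 6.

The Hessian of f at 0 has rank 0. Corank 2; j^3 = -2*x^3 is a perfect cube, so E-series; the 4-jet and mu = 6 give E_6.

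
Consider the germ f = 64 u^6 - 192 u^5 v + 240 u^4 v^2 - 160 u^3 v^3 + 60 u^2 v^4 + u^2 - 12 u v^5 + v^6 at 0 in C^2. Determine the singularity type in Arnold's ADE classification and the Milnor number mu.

Type A_{5}, Milnor number mu = 5.

The Hessian of f at 0 has rank 1. Corank 1: A-series; mu = 5 gives A_5.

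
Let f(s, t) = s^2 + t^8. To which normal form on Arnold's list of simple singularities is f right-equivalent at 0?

A_7

The Hessian of f at 0 has rank 1. Corank 1: A-series; mu = 7 gives A_7.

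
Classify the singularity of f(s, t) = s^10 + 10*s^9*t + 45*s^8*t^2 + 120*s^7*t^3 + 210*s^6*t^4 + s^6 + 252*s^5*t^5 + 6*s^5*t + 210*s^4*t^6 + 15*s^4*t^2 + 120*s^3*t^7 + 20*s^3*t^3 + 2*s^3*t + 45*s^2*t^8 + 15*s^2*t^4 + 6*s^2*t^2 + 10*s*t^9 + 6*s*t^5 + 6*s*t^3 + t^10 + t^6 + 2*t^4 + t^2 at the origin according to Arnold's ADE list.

A_{9}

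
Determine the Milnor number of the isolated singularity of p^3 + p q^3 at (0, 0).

7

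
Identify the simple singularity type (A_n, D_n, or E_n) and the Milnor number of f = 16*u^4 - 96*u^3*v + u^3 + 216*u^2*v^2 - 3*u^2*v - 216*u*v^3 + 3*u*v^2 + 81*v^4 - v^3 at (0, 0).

Type E_{6}, Milnor number mu = 6.

The Hessian of f at 0 has rank 0. Corank 2; j^3 = (u - v)^3 is a perfect cube, so E-series; the 4-jet and mu = 6 give E_6.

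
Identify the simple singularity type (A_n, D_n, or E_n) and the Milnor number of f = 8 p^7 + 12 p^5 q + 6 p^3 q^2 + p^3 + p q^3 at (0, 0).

The Hessian of f at 0 is [[0, 0], [0, 0]] with rank 0, so corank 2. A Groebner basis of the Jacobian ideal J(f) in C{p,q} is {p^3, p*q^2, 3*p^2 + q^3}; counting standard monomials gives mu = 7. Corank 2; j^3 = p^3 is a perfect cube, so E-series; the 4-jet and mu = 7 give E_7.

Type E_7, Milnor number mu = 7.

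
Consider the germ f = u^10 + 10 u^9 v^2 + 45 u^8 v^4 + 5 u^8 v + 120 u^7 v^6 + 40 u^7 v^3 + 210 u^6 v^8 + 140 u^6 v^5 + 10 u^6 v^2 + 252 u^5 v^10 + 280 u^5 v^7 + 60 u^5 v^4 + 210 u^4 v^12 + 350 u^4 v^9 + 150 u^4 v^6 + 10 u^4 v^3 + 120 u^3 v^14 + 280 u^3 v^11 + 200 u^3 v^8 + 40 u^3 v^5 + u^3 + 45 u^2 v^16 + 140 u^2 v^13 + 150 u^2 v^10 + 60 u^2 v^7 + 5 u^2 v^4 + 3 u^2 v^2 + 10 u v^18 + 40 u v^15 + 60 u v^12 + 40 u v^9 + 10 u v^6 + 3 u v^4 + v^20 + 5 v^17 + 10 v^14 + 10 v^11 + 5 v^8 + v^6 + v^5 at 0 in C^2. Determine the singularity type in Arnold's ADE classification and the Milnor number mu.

Type E_{8}, Milnor number mu = 8.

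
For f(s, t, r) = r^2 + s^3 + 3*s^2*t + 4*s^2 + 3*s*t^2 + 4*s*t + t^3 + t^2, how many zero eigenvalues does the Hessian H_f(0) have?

1

Hessian at 0 has rank 2.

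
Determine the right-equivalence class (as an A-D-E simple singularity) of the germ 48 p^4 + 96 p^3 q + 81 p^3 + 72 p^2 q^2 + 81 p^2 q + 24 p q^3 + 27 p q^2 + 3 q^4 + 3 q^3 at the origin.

E_{6}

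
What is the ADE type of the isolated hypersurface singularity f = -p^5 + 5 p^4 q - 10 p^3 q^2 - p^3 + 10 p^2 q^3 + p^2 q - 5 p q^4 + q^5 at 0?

D6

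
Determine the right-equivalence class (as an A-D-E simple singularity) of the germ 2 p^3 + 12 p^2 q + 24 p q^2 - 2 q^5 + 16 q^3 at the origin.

The Hessian of f at 0 has rank 0. Corank 2; j^3 = 2*(p + 2*q)^3 is a perfect cube, so E-series; the 5-jet and mu = 8 give E_8.

E_{8}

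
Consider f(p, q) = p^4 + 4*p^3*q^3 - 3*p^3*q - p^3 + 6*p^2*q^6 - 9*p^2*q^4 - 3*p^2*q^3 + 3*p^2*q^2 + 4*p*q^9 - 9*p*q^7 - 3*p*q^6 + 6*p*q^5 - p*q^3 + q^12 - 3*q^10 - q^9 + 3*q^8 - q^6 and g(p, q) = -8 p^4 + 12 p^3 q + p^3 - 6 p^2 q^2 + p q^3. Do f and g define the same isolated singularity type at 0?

The Hessian of f at 0 is [[0, 0], [0, 0]] with rank 0, so corank 2. A Groebner basis of the Jacobian ideal J(f) in C{p,q} is {3*p^2 + q^4 + q^3, p^3, p^2*q - p^2 - q^3/3, -2*p^2 + p*q^2 - 2*q^3/3}; counting standard monomials gives mu = 7. Corank 2; j^3 = -p^3 is a perfect cube, so E-series; the 4-jet and mu = 7 give E_7. The Hessian of g at 0 is [[0, 0], [0, 0]] with rank 0, so corank 2. A Groebner basis of the Jacobian ideal J(g) in C{p,q} is {3*p^2/4 + q^4 + q^3/4, p^3, p^2*q - p^2/4 - q^3/12, -p^2 + p*q^2 - q^3/3}; counting standard monomials gives mu = 7. Corank 2; j^3 = p^3 is a perfect cube, so E-series; the 4-jet and mu = 7 give E_7. Both have type E_7, hence right-equivalent.

Yes.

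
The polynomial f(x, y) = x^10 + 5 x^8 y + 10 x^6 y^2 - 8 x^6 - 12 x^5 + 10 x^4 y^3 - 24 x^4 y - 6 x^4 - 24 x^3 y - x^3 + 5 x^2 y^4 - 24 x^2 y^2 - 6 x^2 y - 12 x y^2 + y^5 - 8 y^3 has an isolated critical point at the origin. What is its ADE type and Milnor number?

The Hessian of f at 0 has rank 0. Corank 2; j^3 = -(x + 2*y)^3 is a perfect cube, so E-series; the 5-jet and mu = 8 give E_8.

Type E8, Milnor number mu = 8.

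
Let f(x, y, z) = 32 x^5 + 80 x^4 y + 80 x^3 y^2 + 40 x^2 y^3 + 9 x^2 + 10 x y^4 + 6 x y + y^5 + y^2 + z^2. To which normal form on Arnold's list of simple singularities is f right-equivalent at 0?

A4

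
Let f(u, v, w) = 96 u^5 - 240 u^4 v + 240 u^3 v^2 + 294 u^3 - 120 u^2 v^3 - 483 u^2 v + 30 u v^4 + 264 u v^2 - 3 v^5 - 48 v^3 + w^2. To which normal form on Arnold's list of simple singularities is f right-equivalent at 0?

D_6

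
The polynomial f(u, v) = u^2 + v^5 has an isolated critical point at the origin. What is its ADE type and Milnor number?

Type A_{4}, Milnor number mu = 4.

The Hessian of f at 0 has rank 1. Corank 1: A-series; mu = 4 gives A_4.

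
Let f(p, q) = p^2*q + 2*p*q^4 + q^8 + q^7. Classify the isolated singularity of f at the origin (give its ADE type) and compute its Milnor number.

Type D_9, Milnor number mu = 9.

The Hessian of f at 0 is [[0, 0], [0, 0]] with rank 0, so corank 2. A Groebner basis of the Jacobian ideal J(f) in C{p,q} is {p^2*q^2, 8*p^2*q + p^2 + p*q^3, p*q + q^4, p^3}; counting standard monomials gives mu = 9. Corank 2; j^3 = p^2*q has shape L^2 M (L != M), so D-series; mu = 9 gives D_9.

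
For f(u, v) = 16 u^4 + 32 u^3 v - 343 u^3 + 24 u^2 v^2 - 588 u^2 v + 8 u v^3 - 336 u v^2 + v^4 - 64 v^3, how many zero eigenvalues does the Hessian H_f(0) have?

Hessian at 0 has rank 0.

2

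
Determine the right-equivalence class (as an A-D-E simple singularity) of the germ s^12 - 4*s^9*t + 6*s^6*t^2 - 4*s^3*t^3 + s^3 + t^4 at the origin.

E_{6}

The Hessian of f at 0 has rank 0. Corank 2; j^3 = s^3 is a perfect cube, so E-series; the 4-jet and mu = 6 give E_6.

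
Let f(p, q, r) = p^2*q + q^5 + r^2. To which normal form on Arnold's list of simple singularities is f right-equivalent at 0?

D_6

The Hessian of f at 0 has rank 1. Corank 2; j^3 = p^2*q has shape L^2 M (L != M), so D-series; mu = 6 gives D_6.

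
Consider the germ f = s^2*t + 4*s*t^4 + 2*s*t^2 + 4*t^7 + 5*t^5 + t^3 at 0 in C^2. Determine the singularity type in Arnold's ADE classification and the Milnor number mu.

Type D6, Milnor number mu = 6.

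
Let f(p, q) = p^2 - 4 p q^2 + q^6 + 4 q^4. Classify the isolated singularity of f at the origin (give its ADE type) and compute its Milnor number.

The Hessian of f at 0 has rank 1. Corank 1: A-series; mu = 5 gives A_5.

Type A_5, Milnor number mu = 5.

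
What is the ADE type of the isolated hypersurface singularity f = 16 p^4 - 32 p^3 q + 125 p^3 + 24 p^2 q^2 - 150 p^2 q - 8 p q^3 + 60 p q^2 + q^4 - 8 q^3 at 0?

E_{6}

The Hessian of f at 0 has rank 0. Corank 2; j^3 = (5*p - 2*q)^3 is a perfect cube, so E-series; the 4-jet and mu = 6 give E_6.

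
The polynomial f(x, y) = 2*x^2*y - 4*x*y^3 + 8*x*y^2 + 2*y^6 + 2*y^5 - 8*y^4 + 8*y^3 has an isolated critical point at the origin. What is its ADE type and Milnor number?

The Hessian of f at 0 is [[0, 0], [0, 0]] with rank 0, so corank 2. A Groebner basis of the Jacobian ideal J(f) in C{x,y} is {x^3 - x^2 - 11*x*y^2 - 18*x*y - 32*y^2, x^2*y + x^2/6 + 23*x*y^2/6 + 13*x*y/3 + 8*y^2, -x*y + y^3 - 2*y^2}; counting standard monomials gives mu = 7. Corank 2; j^3 = 2*y*(x + 2*y)^2 has shape L^2 M (L != M), so D-series; mu = 7 gives D_7.

Type D7, Milnor number mu = 7.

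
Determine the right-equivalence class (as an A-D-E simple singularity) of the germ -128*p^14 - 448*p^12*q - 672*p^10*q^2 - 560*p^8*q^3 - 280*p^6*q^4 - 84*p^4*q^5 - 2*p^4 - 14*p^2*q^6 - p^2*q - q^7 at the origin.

D_8

The Hessian of f at 0 is [[0, 0], [0, 0]] with rank 0, so corank 2. A Groebner basis of the Jacobian ideal J(f) in C{p,q} is {p^2/7 + q^6, p^3, p*q}; counting standard monomials gives mu = 8. Corank 2; j^3 = -p^2*q has shape L^2 M (L != M), so D-series; mu = 8 gives D_8.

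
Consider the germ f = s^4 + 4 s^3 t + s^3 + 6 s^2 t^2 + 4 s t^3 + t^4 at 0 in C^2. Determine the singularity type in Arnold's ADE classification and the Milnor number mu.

The Hessian of f at 0 has rank 0. Corank 2; j^3 = s^3 is a perfect cube, so E-series; the 4-jet and mu = 6 give E_6.

Type E_6, Milnor number mu = 6.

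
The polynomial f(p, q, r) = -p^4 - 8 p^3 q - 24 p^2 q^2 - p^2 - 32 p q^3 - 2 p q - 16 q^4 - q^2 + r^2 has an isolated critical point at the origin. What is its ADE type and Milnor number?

Type A_3, Milnor number mu = 3.

The Hessian of f at 0 is [[-2, -2, 0], [-2, -2, 0], [0, 0, 2]] with rank 2, so corank 1. A Groebner basis of the Jacobian ideal J(f) in C{p,q,r} is {q^3, p + q, r}; counting standard monomials gives mu = 3. Corank 1: A-series; mu = 3 gives A_3.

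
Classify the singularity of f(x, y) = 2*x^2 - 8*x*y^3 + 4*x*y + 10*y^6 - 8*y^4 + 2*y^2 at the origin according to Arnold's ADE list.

The Hessian of f at 0 has rank 1. Corank 1: A-series; mu = 5 gives A_5.

A_5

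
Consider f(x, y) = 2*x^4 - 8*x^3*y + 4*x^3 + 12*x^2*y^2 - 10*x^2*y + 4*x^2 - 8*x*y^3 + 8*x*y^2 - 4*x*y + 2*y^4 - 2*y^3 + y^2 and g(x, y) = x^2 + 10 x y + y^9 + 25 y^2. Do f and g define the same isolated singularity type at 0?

No.

The Hessian of f at 0 is [[8, -4], [-4, 2]] with rank 1, so corank 1. A Groebner basis of the Jacobian ideal J(f) in C{x,y} is {x^2 + 2*x - y, x*y + 4*x - 2*y, 8*x + y^2 - 4*y}; counting standard monomials gives mu = 3. Corank 1: A-series; mu = 3 gives A_3. The Hessian of g at 0 is [[2, 10], [10, 50]] with rank 1, so corank 1. A Groebner basis of the Jacobian ideal J(g) in C{x,y} is {y^8, x + 5*y}; counting standard monomials gives mu = 8. Corank 1: A-series; mu = 8 gives A_8. f is A_3 but g is A_8, hence not right-equivalent.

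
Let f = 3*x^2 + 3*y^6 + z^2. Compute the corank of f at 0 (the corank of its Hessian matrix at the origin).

The Hessian at 0 is [[6, 0, 0], [0, 0, 0], [0, 0, 2]] of rank 2; hence corank 1.

1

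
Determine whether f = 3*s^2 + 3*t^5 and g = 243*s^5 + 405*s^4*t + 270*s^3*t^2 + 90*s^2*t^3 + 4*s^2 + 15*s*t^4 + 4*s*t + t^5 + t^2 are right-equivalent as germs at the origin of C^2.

The Hessian of f at 0 is [[6, 0], [0, 0]] with rank 1, so corank 1. A Groebner basis of the Jacobian ideal J(f) in C{s,t} is {t^4, s}; counting standard monomials gives mu = 4. Corank 1: A-series; mu = 4 gives A_4. The Hessian of g at 0 is [[8, 4], [4, 2]] with rank 1, so corank 1. A Groebner basis of the Jacobian ideal J(g) in C{s,t} is {t^4, s + t/2}; counting standard monomials gives mu = 4. Corank 1: A-series; mu = 4 gives A_4. Both have type A_4, hence right-equivalent.

Yes.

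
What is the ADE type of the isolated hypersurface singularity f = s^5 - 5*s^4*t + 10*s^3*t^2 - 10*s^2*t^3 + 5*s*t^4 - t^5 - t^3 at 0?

E8

The Hessian of f at 0 is [[0, 0], [0, 0]] with rank 0, so corank 2. A Groebner basis of the Jacobian ideal J(f) in C{s,t} is {s^4 - 4*s^3*t, t^2}; counting standard monomials gives mu = 8. Corank 2; j^3 = -t^3 is a perfect cube, so E-series; the 5-jet and mu = 8 give E_8.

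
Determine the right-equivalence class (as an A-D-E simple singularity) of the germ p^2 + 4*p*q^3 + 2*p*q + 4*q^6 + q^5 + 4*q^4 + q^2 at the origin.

A_4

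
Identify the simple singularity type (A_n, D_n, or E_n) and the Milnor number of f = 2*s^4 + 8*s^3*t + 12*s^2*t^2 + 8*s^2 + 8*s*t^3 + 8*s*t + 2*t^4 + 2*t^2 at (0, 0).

Type A_3, Milnor number mu = 3.

The Hessian of f at 0 is [[16, 8], [8, 4]] with rank 1, so corank 1. A Groebner basis of the Jacobian ideal J(f) in C{s,t} is {t^3, s + t/2}; counting standard monomials gives mu = 3. Corank 1: A-series; mu = 3 gives A_3.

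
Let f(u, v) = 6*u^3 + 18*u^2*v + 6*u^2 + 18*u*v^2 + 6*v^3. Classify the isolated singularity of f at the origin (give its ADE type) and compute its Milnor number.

Type A_2, Milnor number mu = 2.

The Hessian of f at 0 is [[12, 0], [0, 0]] with rank 1, so corank 1. A Groebner basis of the Jacobian ideal J(f) in C{u,v} is {v^2, u}; counting standard monomials gives mu = 2. Corank 1: A-series; mu = 2 gives A_2.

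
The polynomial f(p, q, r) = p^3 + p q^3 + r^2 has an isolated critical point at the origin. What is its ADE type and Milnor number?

Type E_{7}, Milnor number mu = 7.

The Hessian of f at 0 has rank 1. Corank 2; j^3 = p^3 is a perfect cube, so E-series; the 4-jet and mu = 7 give E_7.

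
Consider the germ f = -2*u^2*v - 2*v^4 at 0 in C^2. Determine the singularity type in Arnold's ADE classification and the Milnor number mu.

The Hessian of f at 0 has rank 0. Corank 2; j^3 = -2*u^2*v has shape L^2 M (L != M), so D-series; mu = 5 gives D_5.

Type D5, Milnor number mu = 5.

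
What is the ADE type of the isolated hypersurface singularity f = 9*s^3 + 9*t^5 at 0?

E_{8}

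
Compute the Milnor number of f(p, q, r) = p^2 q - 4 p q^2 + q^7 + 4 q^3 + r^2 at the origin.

The Hessian of f at 0 is [[0, 0, 0], [0, 0, 0], [0, 0, 2]] with rank 1, so corank 2. A Groebner basis of the Jacobian ideal J(f) in C{p,q,r} is {p^2/7 + q^6 - 4*q^2/7, p^3 - 8*q^3, p*q - 2*q^2, r}; counting standard monomials gives mu = 8. Corank 2; j^3 = q*(p - 2*q)^2 has shape L^2 M (L != M), so D-series; mu = 8 gives D_8.

8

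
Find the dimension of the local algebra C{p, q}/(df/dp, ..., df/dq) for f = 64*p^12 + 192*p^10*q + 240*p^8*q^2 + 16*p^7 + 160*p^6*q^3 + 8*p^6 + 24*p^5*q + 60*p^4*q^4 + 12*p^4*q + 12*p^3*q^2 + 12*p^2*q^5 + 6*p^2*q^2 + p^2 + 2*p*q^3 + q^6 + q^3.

The Hessian of f at 0 is [[2, 0], [0, 0]] with rank 1, so corank 1. A Groebner basis of the Jacobian ideal J(f) in C{p,q} is {q^2, p}; counting standard monomials gives mu = 2. Corank 1: A-series; mu = 2 gives A_2.

2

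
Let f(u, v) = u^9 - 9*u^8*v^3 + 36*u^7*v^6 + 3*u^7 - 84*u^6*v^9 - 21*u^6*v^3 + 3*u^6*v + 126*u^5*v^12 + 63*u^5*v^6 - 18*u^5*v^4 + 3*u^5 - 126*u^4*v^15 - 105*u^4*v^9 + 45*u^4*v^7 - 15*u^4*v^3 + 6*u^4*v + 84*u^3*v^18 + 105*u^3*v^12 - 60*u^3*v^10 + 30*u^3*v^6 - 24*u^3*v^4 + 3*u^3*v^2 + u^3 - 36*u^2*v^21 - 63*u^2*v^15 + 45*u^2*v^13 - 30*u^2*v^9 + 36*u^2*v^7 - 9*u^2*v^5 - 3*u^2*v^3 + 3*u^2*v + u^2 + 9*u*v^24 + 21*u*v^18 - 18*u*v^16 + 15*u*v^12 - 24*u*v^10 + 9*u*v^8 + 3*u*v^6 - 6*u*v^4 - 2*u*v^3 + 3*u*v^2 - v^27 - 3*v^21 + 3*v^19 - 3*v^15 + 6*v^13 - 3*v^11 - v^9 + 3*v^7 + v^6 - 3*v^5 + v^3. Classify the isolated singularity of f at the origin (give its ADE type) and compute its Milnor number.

Type A_{2}, Milnor number mu = 2.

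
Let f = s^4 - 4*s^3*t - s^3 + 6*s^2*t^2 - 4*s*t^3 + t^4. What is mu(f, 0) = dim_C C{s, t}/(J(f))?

6

The Hessian of f at 0 has rank 0. Corank 2; j^3 = -s^3 is a perfect cube, so E-series; the 4-jet and mu = 6 give E_6.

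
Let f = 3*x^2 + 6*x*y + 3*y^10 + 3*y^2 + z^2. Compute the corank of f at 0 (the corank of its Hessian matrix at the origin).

Hessian at 0 has rank 2.

1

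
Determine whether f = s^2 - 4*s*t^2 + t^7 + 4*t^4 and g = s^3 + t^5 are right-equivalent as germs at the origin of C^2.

No.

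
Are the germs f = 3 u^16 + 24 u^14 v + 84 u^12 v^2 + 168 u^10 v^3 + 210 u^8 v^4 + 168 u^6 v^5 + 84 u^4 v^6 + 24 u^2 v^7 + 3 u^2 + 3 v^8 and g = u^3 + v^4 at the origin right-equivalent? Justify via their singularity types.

No.

The Hessian of f at 0 has rank 1. Corank 1: A-series; mu = 7 gives A_7. The Hessian of g at 0 has rank 0. Corank 2; j^3 = u^3 is a perfect cube, so E-series; the 4-jet and mu = 6 give E_6. f is A_7 but g is E_6, hence not right-equivalent.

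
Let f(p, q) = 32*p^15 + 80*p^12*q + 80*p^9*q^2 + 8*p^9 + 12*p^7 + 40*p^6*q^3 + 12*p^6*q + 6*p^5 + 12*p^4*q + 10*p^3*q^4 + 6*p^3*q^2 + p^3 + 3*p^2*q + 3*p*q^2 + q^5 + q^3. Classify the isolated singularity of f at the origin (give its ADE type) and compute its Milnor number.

Type E8, Milnor number mu = 8.

The Hessian of f at 0 is [[0, 0], [0, 0]] with rank 0, so corank 2. A Groebner basis of the Jacobian ideal J(f) in C{p,q} is {-p^2/4 + p*q^3 - p*q/2 - q^2/4, q^4, p^3 - 3*p*q^2 - 2*q^3, p^2*q + 2*p*q^2 + q^3}; counting standard monomials gives mu = 8. Corank 2; j^3 = (p + q)^3 is a perfect cube, so E-series; the 5-jet and mu = 8 give E_8.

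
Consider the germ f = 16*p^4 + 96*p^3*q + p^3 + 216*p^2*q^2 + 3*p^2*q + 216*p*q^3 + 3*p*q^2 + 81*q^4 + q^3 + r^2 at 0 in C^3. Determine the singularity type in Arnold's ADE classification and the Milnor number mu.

The Hessian of f at 0 is [[0, 0, 0], [0, 0, 0], [0, 0, 2]] with rank 1, so corank 2. A Groebner basis of the Jacobian ideal J(f) in C{p,q,r} is {q^4, p*q^2 + 7*q^3/6, p^2 + 2*p*q + q^2, r}; counting standard monomials gives mu = 6. Corank 2; j^3 = (p + q)^3 is a perfect cube, so E-series; the 4-jet and mu = 6 give E_6.

Type E6, Milnor number mu = 6.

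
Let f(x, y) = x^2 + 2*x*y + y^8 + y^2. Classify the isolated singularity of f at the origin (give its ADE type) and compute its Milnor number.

Type A7, Milnor number mu = 7.

The Hessian of f at 0 has rank 1. Corank 1: A-series; mu = 7 gives A_7.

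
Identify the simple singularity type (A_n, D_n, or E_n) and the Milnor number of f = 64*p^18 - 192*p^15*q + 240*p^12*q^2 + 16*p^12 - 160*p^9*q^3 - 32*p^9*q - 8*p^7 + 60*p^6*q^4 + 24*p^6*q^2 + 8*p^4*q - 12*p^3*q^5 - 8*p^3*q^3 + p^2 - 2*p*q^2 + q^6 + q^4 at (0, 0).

Type A5, Milnor number mu = 5.

The Hessian of f at 0 has rank 1. Corank 1: A-series; mu = 5 gives A_5.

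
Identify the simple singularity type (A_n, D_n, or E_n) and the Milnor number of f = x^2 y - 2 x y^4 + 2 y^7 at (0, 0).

Type D_8, Milnor number mu = 8.

The Hessian of f at 0 has rank 0. Corank 2; j^3 = x^2*y has shape L^2 M (L != M), so D-series; mu = 8 gives D_8.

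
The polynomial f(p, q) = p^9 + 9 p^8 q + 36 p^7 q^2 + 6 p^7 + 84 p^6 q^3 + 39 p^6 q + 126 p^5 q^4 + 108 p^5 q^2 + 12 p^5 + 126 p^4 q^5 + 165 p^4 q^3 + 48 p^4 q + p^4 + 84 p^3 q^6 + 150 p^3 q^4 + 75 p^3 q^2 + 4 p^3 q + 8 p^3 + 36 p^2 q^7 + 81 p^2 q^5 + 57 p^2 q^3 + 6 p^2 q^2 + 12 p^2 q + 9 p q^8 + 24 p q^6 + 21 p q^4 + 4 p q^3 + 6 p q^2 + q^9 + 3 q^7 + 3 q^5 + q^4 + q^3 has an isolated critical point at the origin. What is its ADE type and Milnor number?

The Hessian of f at 0 is [[0, 0], [0, 0]] with rank 0, so corank 2. A Groebner basis of the Jacobian ideal J(f) in C{p,q} is {q^4, p*q^2 + 2*q^3/3, p^2 + p*q + q^2/4}; counting standard monomials gives mu = 6. Corank 2; j^3 = (2*p + q)^3 is a perfect cube, so E-series; the 4-jet and mu = 6 give E_6.

Type E_6, Milnor number mu = 6.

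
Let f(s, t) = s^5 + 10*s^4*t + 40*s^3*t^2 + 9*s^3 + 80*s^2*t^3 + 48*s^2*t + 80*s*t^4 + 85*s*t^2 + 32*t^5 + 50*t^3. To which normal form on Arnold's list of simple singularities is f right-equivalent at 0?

D_{6}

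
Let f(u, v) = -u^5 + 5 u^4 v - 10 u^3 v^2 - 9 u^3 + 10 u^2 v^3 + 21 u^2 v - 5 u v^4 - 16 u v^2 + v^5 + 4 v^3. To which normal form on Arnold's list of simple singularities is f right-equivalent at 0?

D_{6}

The Hessian of f at 0 has rank 0. Corank 2; j^3 = -(u - v)*(3*u - 2*v)^2 has shape L^2 M (L != M), so D-series; mu = 6 gives D_6.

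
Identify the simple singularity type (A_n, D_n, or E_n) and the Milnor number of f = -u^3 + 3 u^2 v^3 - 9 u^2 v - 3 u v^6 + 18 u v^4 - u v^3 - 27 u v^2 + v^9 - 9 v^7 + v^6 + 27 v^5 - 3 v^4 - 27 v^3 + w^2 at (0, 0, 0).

Type E_{7}, Milnor number mu = 7.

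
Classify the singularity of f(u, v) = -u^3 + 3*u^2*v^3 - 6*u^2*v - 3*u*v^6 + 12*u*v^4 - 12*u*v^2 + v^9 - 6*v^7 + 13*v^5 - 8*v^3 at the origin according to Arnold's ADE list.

E_8

The Hessian of f at 0 is [[0, 0], [0, 0]] with rank 0, so corank 2. A Groebner basis of the Jacobian ideal J(f) in C{u,v} is {-u^2/2 + u*v^3 - 2*u*v - 2*v^2, v^4, u^3 - 12*u*v^2 - 16*v^3, u^2*v + 4*u*v^2 + 4*v^3}; counting standard monomials gives mu = 8. Corank 2; j^3 = -(u + 2*v)^3 is a perfect cube, so E-series; the 5-jet and mu = 8 give E_8.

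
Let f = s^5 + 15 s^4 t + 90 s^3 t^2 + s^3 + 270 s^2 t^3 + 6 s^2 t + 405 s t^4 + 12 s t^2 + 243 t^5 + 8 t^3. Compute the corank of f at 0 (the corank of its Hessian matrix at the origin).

The Hessian at 0 is [[0, 0], [0, 0]] of rank 0; hence corank 2.

2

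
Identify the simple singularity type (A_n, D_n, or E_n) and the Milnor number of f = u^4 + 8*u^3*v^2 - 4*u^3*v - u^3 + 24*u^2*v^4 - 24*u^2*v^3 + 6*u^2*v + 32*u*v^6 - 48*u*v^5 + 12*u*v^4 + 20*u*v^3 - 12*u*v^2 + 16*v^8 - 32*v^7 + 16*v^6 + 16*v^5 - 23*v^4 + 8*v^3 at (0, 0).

Type E6, Milnor number mu = 6.

The Hessian of f at 0 has rank 0. Corank 2; j^3 = -(u - 2*v)^3 is a perfect cube, so E-series; the 4-jet and mu = 6 give E_6.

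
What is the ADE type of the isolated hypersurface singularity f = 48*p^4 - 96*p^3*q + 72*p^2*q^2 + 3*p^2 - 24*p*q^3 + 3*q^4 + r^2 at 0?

A3

The Hessian of f at 0 has rank 2. Corank 1: A-series; mu = 3 gives A_3.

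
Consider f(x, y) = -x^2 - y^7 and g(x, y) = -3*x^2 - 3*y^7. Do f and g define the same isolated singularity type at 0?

Yes.

The Hessian of f at 0 has rank 1. Corank 1: A-series; mu = 6 gives A_6. The Hessian of g at 0 has rank 1. Corank 1: A-series; mu = 6 gives A_6. Both have type A_6, hence right-equivalent.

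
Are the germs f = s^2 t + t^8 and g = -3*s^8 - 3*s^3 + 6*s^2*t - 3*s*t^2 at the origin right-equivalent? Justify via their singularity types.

Yes.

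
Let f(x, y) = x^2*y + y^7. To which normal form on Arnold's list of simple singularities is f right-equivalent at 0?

The Hessian of f at 0 is [[0, 0], [0, 0]] with rank 0, so corank 2. A Groebner basis of the Jacobian ideal J(f) in C{x,y} is {x^2/7 + y^6, x^3, x*y}; counting standard monomials gives mu = 8. Corank 2; j^3 = x^2*y has shape L^2 M (L != M), so D-series; mu = 8 gives D_8.

D8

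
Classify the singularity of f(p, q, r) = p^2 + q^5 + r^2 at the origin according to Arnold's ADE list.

The Hessian of f at 0 is [[2, 0, 0], [0, 0, 0], [0, 0, 2]] with rank 2, so corank 1. A Groebner basis of the Jacobian ideal J(f) in C{p,q,r} is {q^4, p, r}; counting standard monomials gives mu = 4. Corank 1: A-series; mu = 4 gives A_4.

A_{4}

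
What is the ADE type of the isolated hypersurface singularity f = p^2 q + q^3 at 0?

D_{4}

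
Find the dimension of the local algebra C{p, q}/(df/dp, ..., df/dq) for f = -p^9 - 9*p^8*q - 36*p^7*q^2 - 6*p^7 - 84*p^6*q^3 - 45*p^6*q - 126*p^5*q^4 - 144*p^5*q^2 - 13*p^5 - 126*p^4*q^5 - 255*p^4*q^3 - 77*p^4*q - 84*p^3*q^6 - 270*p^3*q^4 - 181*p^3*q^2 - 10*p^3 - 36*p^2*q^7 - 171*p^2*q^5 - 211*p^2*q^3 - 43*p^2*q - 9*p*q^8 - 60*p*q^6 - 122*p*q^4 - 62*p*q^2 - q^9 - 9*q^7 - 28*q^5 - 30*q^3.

The Hessian of f at 0 is [[0, 0], [0, 0]] with rank 0, so corank 2. A Groebner basis of the Jacobian ideal J(f) in C{p,q} is {q^3, p^2 - 26*q^2/11, p*q + 17*q^2/11}; counting standard monomials gives mu = 4. Corank 2; j^3 = -(2*p + 3*q)*(5*p^2 + 14*p*q + 10*q^2) splits into three distinct lines over C (the quadratic factor has nonzero discriminant), so D_4.

4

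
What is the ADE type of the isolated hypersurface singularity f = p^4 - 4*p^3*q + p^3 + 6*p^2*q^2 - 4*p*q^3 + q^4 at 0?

E_{6}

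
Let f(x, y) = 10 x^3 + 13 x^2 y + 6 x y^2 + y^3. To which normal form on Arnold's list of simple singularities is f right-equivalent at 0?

D4

The Hessian of f at 0 is [[0, 0], [0, 0]] with rank 0, so corank 2. A Groebner basis of the Jacobian ideal J(f) in C{x,y} is {y^3, x^2 - 3*y^2/11, x*y + 6*y^2/11}; counting standard monomials gives mu = 4. Corank 2; j^3 = (2*x + y)*(5*x^2 + 4*x*y + y^2) splits into three distinct lines over C (the quadratic factor has nonzero discriminant), so D_4.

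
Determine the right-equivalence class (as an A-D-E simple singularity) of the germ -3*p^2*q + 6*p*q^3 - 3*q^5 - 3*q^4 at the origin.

D5

The Hessian of f at 0 has rank 0. Corank 2; j^3 = -3*p^2*q has shape L^2 M (L != M), so D-series; mu = 5 gives D_5.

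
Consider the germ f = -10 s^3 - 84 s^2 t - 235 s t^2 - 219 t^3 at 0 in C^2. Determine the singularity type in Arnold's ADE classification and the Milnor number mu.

Type D4, Milnor number mu = 4.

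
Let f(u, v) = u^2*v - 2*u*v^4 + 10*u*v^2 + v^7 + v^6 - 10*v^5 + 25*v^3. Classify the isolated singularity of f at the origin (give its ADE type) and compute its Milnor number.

Type D_7, Milnor number mu = 7.

The Hessian of f at 0 has rank 0. Corank 2; j^3 = v*(u + 5*v)^2 has shape L^2 M (L != M), so D-series; mu = 7 gives D_7.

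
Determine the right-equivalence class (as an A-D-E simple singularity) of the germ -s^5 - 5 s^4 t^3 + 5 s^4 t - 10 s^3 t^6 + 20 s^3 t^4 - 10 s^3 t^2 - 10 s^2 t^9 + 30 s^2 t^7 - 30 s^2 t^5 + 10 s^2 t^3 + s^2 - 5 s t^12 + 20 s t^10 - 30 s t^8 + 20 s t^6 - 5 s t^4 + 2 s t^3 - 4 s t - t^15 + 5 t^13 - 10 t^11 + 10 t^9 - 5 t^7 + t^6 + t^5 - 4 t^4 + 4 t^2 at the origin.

The Hessian of f at 0 is [[2, -4], [-4, 8]] with rank 1, so corank 1. A Groebner basis of the Jacobian ideal J(f) in C{s,t} is {s + t^3 - 2*t, s^2 - 4*t^2, s*t - 2*t^2}; counting standard monomials gives mu = 4. Corank 1: A-series; mu = 4 gives A_4.

A4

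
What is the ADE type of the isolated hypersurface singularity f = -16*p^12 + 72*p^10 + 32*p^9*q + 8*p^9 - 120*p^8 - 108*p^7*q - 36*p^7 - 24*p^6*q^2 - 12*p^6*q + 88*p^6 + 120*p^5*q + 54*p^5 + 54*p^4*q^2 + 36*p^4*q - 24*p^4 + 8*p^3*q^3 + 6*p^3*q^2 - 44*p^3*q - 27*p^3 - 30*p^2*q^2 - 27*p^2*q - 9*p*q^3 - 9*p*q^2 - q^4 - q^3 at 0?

E7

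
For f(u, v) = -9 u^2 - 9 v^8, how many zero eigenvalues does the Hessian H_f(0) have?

1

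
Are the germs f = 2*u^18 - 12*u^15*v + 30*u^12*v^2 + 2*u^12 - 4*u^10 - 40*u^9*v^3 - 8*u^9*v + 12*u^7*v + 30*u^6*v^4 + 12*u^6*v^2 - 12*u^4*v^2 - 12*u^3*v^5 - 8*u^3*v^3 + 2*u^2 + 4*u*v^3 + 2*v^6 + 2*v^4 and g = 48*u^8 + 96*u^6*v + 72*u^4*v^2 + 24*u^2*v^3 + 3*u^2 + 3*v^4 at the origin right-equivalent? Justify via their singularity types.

The Hessian of f at 0 has rank 1. Corank 1: A-series; mu = 3 gives A_3. The Hessian of g at 0 has rank 1. Corank 1: A-series; mu = 3 gives A_3. Both have type A_3, hence right-equivalent.

Yes.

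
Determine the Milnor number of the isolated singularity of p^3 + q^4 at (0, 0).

The Hessian of f at 0 is [[0, 0], [0, 0]] with rank 0, so corank 2. A Groebner basis of the Jacobian ideal J(f) in C{p,q} is {q^3, p^2}; counting standard monomials gives mu = 6. Corank 2; j^3 = p^3 is a perfect cube, so E-series; the 4-jet and mu = 6 give E_6.

6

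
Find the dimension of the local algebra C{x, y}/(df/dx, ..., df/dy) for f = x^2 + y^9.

8

The Hessian of f at 0 has rank 1. Corank 1: A-series; mu = 8 gives A_8.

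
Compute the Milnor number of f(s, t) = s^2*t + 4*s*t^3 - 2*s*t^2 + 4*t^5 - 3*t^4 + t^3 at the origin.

5

The Hessian of f at 0 has rank 0. Corank 2; j^3 = t*(s - t)^2 has shape L^2 M (L != M), so D-series; mu = 5 gives D_5.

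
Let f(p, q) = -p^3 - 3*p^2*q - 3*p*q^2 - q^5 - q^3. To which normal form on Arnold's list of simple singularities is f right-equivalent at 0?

The Hessian of f at 0 is [[0, 0], [0, 0]] with rank 0, so corank 2. A Groebner basis of the Jacobian ideal J(f) in C{p,q} is {q^4, p^2 + 2*p*q + q^2}; counting standard monomials gives mu = 8. Corank 2; j^3 = -(p + q)^3 is a perfect cube, so E-series; the 5-jet and mu = 8 give E_8.

E_{8}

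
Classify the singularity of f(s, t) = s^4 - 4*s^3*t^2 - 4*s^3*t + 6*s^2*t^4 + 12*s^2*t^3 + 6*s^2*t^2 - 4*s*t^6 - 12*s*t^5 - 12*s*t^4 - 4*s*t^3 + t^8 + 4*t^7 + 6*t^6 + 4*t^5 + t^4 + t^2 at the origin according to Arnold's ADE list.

A_{3}

The Hessian of f at 0 has rank 1. Corank 1: A-series; mu = 3 gives A_3.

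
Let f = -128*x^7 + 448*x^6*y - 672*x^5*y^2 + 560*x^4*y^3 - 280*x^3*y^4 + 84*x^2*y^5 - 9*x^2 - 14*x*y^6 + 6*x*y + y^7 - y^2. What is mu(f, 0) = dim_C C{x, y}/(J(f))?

The Hessian of f at 0 has rank 1. Corank 1: A-series; mu = 6 gives A_6.

6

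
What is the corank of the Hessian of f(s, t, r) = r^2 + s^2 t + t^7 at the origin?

The Hessian at 0 is [[0, 0, 0], [0, 0, 0], [0, 0, 2]] of rank 1; hence corank 2.

2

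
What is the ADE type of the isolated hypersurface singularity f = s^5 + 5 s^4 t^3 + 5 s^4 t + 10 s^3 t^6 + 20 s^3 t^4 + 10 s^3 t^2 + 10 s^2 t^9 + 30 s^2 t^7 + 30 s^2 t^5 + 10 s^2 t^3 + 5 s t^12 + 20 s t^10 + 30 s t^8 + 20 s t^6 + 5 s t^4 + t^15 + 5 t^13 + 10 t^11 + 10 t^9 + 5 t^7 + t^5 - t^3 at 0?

The Hessian of f at 0 has rank 0. Corank 2; j^3 = -t^3 is a perfect cube, so E-series; the 5-jet and mu = 8 give E_8.

E_8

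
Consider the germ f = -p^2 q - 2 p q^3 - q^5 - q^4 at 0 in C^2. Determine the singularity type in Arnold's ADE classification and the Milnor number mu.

The Hessian of f at 0 has rank 0. Corank 2; j^3 = -p^2*q has shape L^2 M (L != M), so D-series; mu = 5 gives D_5.

Type D5, Milnor number mu = 5.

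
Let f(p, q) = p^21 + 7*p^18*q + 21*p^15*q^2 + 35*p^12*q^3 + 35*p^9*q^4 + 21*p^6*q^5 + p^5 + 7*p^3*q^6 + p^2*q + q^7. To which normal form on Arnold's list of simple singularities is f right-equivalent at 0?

D8

The Hessian of f at 0 has rank 0. Corank 2; j^3 = p^2*q has shape L^2 M (L != M), so D-series; mu = 8 gives D_8.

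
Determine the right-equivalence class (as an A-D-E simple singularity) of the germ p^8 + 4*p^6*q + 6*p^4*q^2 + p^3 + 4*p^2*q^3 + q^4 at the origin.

E_6

The Hessian of f at 0 is [[0, 0], [0, 0]] with rank 0, so corank 2. A Groebner basis of the Jacobian ideal J(f) in C{p,q} is {q^3, p^2}; counting standard monomials gives mu = 6. Corank 2; j^3 = p^3 is a perfect cube, so E-series; the 4-jet and mu = 6 give E_6.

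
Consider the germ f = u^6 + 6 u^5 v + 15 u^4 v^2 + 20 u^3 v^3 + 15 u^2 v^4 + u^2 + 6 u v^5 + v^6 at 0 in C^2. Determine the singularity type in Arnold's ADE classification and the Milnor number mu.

The Hessian of f at 0 is [[2, 0], [0, 0]] with rank 1, so corank 1. A Groebner basis of the Jacobian ideal J(f) in C{u,v} is {v^5, u}; counting standard monomials gives mu = 5. Corank 1: A-series; mu = 5 gives A_5.

Type A_5, Milnor number mu = 5.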